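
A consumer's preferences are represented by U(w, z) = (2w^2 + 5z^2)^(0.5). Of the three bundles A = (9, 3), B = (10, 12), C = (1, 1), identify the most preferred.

Bundle B

Evaluate utility at each bundle:
U(A) = 14.387.
U(B) = 30.332.
U(C) = 2.646.
Highest utility is B, so B ≻ A ≻ C.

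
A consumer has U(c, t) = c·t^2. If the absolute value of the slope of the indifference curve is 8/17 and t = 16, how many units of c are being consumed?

c = 17

MU_c = t^2 and MU_t = 2·c·t.
MRS = MU_c/MU_t = (1/2)·t/c.
Substitute t = 16: MRS = 8/c. Setting 8/c = 8/17 gives c = 8/(8/17) = 17.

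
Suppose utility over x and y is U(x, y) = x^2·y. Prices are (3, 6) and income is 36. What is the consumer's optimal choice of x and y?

x* = 8, y* = 2

MU_x = 2·x·y and MU_y = x^2.
MRS = MU_x/MU_y = (2/1)·y/x.
Tangency: set MRS = p_x/p_y = 3/6 = 0.5.
So (2/1)·y/x = 0.5, i.e. y = 0.25·x.
Substitute into the budget 3·x + 6·y = 36: 4.5·x = 36, so x* = 8.
Then y* = 0.25·8 = 2.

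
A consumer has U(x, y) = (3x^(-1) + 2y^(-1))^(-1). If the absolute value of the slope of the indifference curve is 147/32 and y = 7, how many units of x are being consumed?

x = 4

For CES with ρ = -1, MRS = (3/2)·(y/x)^2.
Setting (3/2)·(7/x)^2 = 147/32 gives (7/x)^2 = 49/16, so 7/x = 1.75 and x = 4.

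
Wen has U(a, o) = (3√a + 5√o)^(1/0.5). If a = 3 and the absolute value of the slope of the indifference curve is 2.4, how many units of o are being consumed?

For CES with ρ = 0.5, MRS = (3/5)·√(o/a).
Setting (3/5)·√(o/3) = 2.4 gives √(o/3) = 4, so o/3 = 16 and o = 48.

o = 48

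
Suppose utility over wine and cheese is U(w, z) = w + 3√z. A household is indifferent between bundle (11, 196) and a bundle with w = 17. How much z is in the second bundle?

z = 144

U(11, 196) = 53.
Set U(17, z) = 53 and solve.
With w = 17: 3√z = 53 − 17 = 36, so √z = 12 and z = 144.
Check: U(17, 144) = 53.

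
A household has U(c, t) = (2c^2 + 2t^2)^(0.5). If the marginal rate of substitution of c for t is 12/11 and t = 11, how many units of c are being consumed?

c = 12

For CES with ρ = 2, MRS = (t/c)^(-1).
Setting (11/c)^(-1) = 12/11 gives 11/c = 11/12 and c = 12.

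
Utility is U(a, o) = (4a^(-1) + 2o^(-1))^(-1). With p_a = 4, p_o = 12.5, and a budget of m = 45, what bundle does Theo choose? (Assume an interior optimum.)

For CES with ρ = -1, MRS = (4/2)·(o/a)^2.
Tangency: set MRS = p_a/p_o = 4/12.5 = 8/25.
So (o/a)^2 = 4/25; taking the square root, o/a = 0.4, i.e. o = 0.4·a.
Substitute into the budget 4·a + 12.5·o = 45: 9·a = 45, so a* = 5 and o* = 0.4·5 = 2.

a* = 5, o* = 2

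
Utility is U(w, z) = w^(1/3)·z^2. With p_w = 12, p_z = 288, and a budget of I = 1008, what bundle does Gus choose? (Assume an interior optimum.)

w* = 12, z* = 3

MU_w = 1/3·w^(-2/3)·z^2 and MU_z = 2·w^(1/3)·z.
MRS = MU_w/MU_z = (1/6)·z/w.
Tangency: set MRS = p_w/p_z = 12/288 = 1/24.
So (1/6)·z/w = 1/24, i.e. z = 0.25·w.
Substitute into the budget 12·w + 288·z = 1008: 84·w = 1008, so w* = 12.
Then z* = 0.25·12 = 3.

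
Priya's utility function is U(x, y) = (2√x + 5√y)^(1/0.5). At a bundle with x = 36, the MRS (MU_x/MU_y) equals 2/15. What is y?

y = 4

For CES with ρ = 0.5, MRS = (2/5)·√(y/x).
Setting (2/5)·√(y/36) = 2/15 gives √(y/36) = 1/3, so y/36 = 1/9 and y = 4.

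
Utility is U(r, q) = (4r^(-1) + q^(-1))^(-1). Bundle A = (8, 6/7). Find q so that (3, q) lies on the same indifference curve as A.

U depends on (r, q) only through S = 4r^(-1) + q^(-1), so equal utility means equal S. At (8, 6/7): S = 5/3.
With r = 3: 4·3^(-1) = 4/3, so q^(-1) = 5/3 − 4/3 = 1/3.
Hence q = 1/(1/3) = 3.
Check: U(3, 3) = 0.6.

q = 3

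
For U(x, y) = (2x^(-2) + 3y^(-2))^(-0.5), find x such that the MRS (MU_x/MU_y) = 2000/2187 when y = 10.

For CES with ρ = -2, MRS = (2/3)·(y/x)^3.
Setting (2/3)·(10/x)^3 = 2000/2187 gives (10/x)^3 = 1000/729, so 10/x = 10/9 and x = 9.

x = 9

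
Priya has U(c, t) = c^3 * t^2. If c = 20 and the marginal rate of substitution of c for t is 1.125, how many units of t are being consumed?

MU_c = 3·c^2·t^2 and MU_t = 2·c^3·t.
MRS = MU_c/MU_t = (3/2)·t/c.
Substitute c = 20: MRS = t/(40/3). Setting t/(40/3) = 1.125 gives t = 1.125·(40/3) = 15.

t = 15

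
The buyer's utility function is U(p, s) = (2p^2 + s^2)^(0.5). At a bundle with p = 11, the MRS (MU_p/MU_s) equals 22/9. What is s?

For CES with ρ = 2, MRS = (2/1)·(s/p)^(-1).
Setting (2/1)·(s/11)^(-1) = 22/9 gives (s/11)^(-1) = 11/9, so s/11 = 9/11 and s = 9.

s = 9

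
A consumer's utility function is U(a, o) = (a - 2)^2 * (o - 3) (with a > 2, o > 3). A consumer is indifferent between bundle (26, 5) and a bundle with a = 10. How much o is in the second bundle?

o = 21

U(26, 5) = 1152.
Set U(10, o) = 1152 and solve.
With a = 10: (10 − 2)^2 = 64, so (o − 3) = 1152/64 = 18.
So o = 3 + 18 = 21.
Check: U(10, 21) = 1152.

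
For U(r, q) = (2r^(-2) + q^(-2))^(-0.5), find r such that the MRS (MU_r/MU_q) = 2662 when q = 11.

r = 1

For CES with ρ = -2, MRS = (2/1)·(q/r)^3.
Setting (2/1)·(11/r)^3 = 2662 gives (11/r)^3 = 1331, so 11/r = 11 and r = 1.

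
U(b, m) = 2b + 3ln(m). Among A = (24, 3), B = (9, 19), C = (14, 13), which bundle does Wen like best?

Bundle A

Evaluate utility at each bundle:
U(A) = 51.296.
U(B) = 26.833.
U(C) = 35.695.
Highest utility is A, so A ≻ C ≻ B.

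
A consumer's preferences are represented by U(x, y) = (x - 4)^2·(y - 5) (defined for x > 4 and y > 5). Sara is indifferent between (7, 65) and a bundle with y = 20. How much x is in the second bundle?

x = 10

U(7, 65) = 540.
Set U(x, 20) = 540 and solve.
With y = 20: (20 − 5) = 15, so (x − 4)^2 = 540/15 = 36.
Taking the square root (with x > 4): x − 4 = 6, so x = 10.
Check: U(10, 20) = 540.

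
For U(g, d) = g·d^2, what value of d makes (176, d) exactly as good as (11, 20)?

U(11, 20) = 4400.
Set U(176, d) = 4400 and solve.
With g = 176: d^2 = 4400/176 = 25; taking the square root, d = 5.
Check: U(176, 5) = 4400.

d = 5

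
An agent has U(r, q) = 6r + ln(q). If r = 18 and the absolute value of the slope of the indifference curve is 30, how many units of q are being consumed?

q = 5

MU_r = 6, MU_q = 1/q.
MRS = 6 ÷ (1/q).
MRS depends only on q: 6·q = 30 ⇒ q = 30/6 = 5.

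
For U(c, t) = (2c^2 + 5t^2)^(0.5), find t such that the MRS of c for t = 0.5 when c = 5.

For CES with ρ = 2, MRS = (2/5)·(t/c)^(-1).
Setting (2/5)·(t/5)^(-1) = 0.5 gives (t/5)^(-1) = 1.25, so t/5 = 0.8 and t = 4.

t = 4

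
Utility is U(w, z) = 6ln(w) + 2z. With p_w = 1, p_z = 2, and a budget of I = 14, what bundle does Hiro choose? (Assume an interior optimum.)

MU_w = 6/w, MU_z = 2.
MRS = 6/w ÷ 2.
Tangency: set MRS = p_w/p_z = 1/2 = 0.5.
MRS depends only on w: 3/w = 0.5 ⇒ w* = 3/0.5 = 6.
From the budget, 2·z = 14 − 1·6 = 8, so z* = 4.

w* = 6, z* = 4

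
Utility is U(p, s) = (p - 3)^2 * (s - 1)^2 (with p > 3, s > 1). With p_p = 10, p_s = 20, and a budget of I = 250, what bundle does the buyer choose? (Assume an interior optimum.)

MU_p = 2·(p−3)·(s−1)^2, MU_s = 2·(p−3)^2·(s−1).
MRS = (s−1)/(p−3).
Tangency: set MRS = p_p/p_s = 10/20 = 0.5.
So (s − 1)/(p − 3) = 0.5, i.e. (s − 1) = 0.5·(p − 3).
Rewrite the budget in excess-of-subsistence terms: 10·(p − 3) + 20·(s − 1) = 250 − 10·3 − 20·1 = 200.
Substituting, 20·(p − 3) = 200, so p − 3 = 10 and p* = 13.
Then s − 1 = 0.5·10 = 5, so s* = 6.

p* = 13, s* = 6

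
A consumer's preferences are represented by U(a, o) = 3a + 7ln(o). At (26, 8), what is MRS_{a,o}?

MRS = 24/7

MU_a = 3, MU_o = 7/o.
MRS = 3 ÷ (7/o).
At (26, 8): MRS = 24/7.
That is, one extra unit of a is worth 24/7 units of o at the margin.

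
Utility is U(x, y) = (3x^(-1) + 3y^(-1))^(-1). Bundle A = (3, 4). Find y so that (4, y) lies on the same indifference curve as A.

U depends on (x, y) only through S = 3x^(-1) + 3y^(-1), so equal utility means equal S. At (3, 4): S = 1.75.
With x = 4: 3·4^(-1) = 0.75, so 3y^(-1) = 1.75 − 0.75 = 1, i.e. y^(-1) = 1/3.
Hence y = 1/(1/3) = 3.
Check: U(4, 3) = 0.5714.

y = 3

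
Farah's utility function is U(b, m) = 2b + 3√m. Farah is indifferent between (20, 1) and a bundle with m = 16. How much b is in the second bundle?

b = 15.5

U(20, 1) = 43.
Set U(b, 16) = 43 and solve.
With m = 16: √16 = 4, so 2b = 43 − 3·4 = 31 and b = 15.5.
Check: U(15.5, 16) = 43.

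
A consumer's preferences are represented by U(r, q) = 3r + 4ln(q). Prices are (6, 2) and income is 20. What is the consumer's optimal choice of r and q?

r* = 2, q* = 4

MU_r = 3, MU_q = 4/q.
MRS = 3 ÷ (4/q).
Tangency: set MRS = p_r/p_q = 6/2 = 3.
MRS depends only on q: 0.75·q = 3 ⇒ q* = 3/0.75 = 4.
From the budget, 6·r = 20 − 2·4 = 12, so r* = 2.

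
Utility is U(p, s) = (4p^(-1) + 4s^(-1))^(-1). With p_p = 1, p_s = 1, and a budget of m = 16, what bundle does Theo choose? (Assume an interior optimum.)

p* = 8, s* = 8

For CES with ρ = -1, MRS = (s/p)^2.
Tangency: set MRS = p_p/p_s = 1/1 = 1.
So (s/p)^2 = 1; taking the square root, s/p = 1, i.e. s = p.
Substitute into the budget 1·p + 1·s = 16: 2·p = 16, so p* = 8 and s* = 8.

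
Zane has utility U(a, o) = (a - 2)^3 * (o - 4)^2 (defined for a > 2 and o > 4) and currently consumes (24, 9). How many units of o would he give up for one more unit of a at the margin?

MU_a = 3·(a−2)^2·(o−4)^2, MU_o = 2·(a−2)^3·(o−4).
MRS = (3/2)·(o−4)/(a−2).
At (24, 9): MRS = 15/44.
That is, one extra unit of a is worth 15/44 units of o at the margin.

MRS = 15/44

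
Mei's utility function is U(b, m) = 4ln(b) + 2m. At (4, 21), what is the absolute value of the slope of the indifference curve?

MRS = 0.5

MU_b = 4/b, MU_m = 2.
MRS = 4/b ÷ 2.
At (4, 21): MRS = 0.5.
So at (4, 21) the consumer would give up 0.5 units of m for one more unit of b.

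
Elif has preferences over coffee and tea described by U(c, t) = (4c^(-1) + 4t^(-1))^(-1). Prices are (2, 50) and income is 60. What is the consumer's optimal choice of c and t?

c* = 5, t* = 1

For CES with ρ = -1, MRS = (t/c)^2.
Tangency: set MRS = p_c/p_t = 2/50 = 1/25.
So (t/c)^2 = 1/25; taking the square root, t/c = 0.2, i.e. t = 0.2·c.
Substitute into the budget 2·c + 50·t = 60: 12·c = 60, so c* = 5 and t* = 0.2·5 = 1.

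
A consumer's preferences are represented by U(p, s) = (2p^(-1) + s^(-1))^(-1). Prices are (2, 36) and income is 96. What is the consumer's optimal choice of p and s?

For CES with ρ = -1, MRS = (2/1)·(s/p)^2.
Tangency: set MRS = p_p/p_s = 2/36 = 1/18.
So (s/p)^2 = 1/36; taking the square root, s/p = 1/6, i.e. s = (1/6)·p.
Substitute into the budget 2·p + 36·s = 96: 8·p = 96, so p* = 12 and s* = (1/6)·12 = 2.

p* = 12, s* = 2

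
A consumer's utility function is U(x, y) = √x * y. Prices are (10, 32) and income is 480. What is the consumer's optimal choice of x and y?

MU_x = 0.5·x^(-0.5)·y and MU_y = √x.
MRS = MU_x/MU_y = (0.5)·y/x.
Tangency: set MRS = p_x/p_y = 10/32 = 5/16.
So (0.5)·y/x = 5/16, i.e. y = 0.625·x.
Substitute into the budget 10·x + 32·y = 480: 30·x = 480, so x* = 16.
Then y* = 0.625·16 = 10.

x* = 16, y* = 10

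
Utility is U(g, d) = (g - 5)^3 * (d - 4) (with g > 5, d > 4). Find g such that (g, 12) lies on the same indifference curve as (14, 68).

U(14, 68) = 46656.
Set U(g, 12) = 46656 and solve.
With d = 12: (12 − 4) = 8, so (g − 5)^3 = 46656/8 = 5832.
Taking the cube root (with g > 5): g − 5 = 18, so g = 23.
Check: U(23, 12) = 46656.

g = 23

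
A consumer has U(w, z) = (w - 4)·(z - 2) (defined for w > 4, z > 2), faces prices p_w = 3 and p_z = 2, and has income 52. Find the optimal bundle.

w* = 10, z* = 11

MU_w = (z−2), MU_z = (w−4).
MRS = (z−2)/(w−4).
Tangency: set MRS = p_w/p_z = 3/2 = 1.5.
So (z − 2)/(w − 4) = 1.5, i.e. (z − 2) = 1.5·(w − 4).
Rewrite the budget in excess-of-subsistence terms: 3·(w − 4) + 2·(z − 2) = 52 − 3·4 − 2·2 = 36.
Substituting, 6·(w − 4) = 36, so w − 4 = 6 and w* = 10.
Then z − 2 = 1.5·6 = 9, so z* = 11.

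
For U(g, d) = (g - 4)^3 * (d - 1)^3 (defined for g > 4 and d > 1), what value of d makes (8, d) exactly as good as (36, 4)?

d = 25

U(36, 4) = 884736.
Set U(8, d) = 884736 and solve.
With g = 8: (8 − 4)^3 = 64, so (d − 1)^3 = 884736/64 = 13824.
Taking the cube root (with d > 1): d − 1 = 24, so d = 25.
Check: U(8, 25) = 884736.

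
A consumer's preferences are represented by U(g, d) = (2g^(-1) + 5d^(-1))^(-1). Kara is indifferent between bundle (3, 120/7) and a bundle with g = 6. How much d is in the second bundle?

U depends on (g, d) only through S = 2g^(-1) + 5d^(-1), so equal utility means equal S. At (3, 120/7): S = 23/24.
With g = 6: 2·6^(-1) = 1/3, so 5d^(-1) = 23/24 − 1/3 = 0.625, i.e. d^(-1) = 0.125.
Hence d = 1/0.125 = 8.
Check: U(6, 8) = 1.0435.

d = 8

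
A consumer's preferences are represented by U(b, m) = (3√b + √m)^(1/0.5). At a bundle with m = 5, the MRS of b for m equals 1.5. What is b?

For CES with ρ = 0.5, MRS = (3/1)·√(m/b).
Setting (3/1)·√(5/b) = 1.5 gives √(5/b) = 0.5, so 5/b = 0.25 and b = 20.

b = 20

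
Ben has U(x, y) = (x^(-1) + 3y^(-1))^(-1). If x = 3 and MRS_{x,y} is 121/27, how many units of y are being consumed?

y = 11

For CES with ρ = -1, MRS = (1/3)·(y/x)^2.
Setting (1/3)·(y/3)^2 = 121/27 gives (y/3)^2 = 121/9, so y/3 = 11/3 and y = 11.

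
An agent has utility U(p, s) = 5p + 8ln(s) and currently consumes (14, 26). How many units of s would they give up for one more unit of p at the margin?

MU_p = 5, MU_s = 8/s.
MRS = 5 ÷ (8/s).
At (14, 26): MRS = 16.25.
So at (14, 26) the consumer would give up 16.25 units of s for one more unit of p.

MRS = 16.25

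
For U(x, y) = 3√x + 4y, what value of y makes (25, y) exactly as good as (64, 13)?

y = 15.25

U(64, 13) = 76.
Set U(25, y) = 76 and solve.
With x = 25: √25 = 5, so 4y = 76 − 3·5 = 61 and y = 15.25.
Check: U(25, 15.25) = 76.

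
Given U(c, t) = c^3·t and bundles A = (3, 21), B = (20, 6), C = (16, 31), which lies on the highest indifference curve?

Evaluate utility at each bundle:
U(A) = 567.
U(B) = 48000.
U(C) = 126976.
Highest utility is C, so C ≻ B ≻ A.

Bundle C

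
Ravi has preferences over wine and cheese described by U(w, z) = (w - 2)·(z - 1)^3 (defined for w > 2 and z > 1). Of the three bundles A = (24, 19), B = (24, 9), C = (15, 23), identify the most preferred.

Evaluate utility at each bundle:
U(A) = 128304.
U(B) = 11264.
U(C) = 138424.
Highest utility is C, so C ≻ A ≻ B.

Bundle C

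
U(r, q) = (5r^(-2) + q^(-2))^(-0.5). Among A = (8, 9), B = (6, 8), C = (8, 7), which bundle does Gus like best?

Bundle A

Evaluate utility at each bundle:
U(A) = 3.325.
U(B) = 2.544.
U(C) = 3.186.
Highest utility is A, so A ≻ C ≻ B.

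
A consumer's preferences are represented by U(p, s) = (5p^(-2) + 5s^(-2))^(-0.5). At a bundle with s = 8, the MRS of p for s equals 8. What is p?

p = 4

For CES with ρ = -2, MRS = (s/p)^3.
Setting (8/p)^3 = 8 gives 8/p = 2 and p = 4.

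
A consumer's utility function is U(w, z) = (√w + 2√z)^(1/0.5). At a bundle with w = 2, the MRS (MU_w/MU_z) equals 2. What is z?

z = 32

For CES with ρ = 0.5, MRS = (1/2)·√(z/w).
Setting (1/2)·√(z/2) = 2 gives √(z/2) = 4, so z/2 = 16 and z = 32.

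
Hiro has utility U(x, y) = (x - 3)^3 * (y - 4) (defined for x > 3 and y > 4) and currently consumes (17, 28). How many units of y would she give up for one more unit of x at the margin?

MRS = 36/7

MU_x = 3·(x−3)^2·(y−4), MU_y = (x−3)^3.
MRS = (3/1)·(y−4)/(x−3).
At (17, 28): MRS = 36/7.
So at (17, 28) the consumer would give up 36/7 units of y for one more unit of x.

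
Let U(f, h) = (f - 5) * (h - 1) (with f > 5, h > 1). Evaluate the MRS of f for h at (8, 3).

MU_f = (h−1), MU_h = (f−5).
MRS = (h−1)/(f−5).
At (8, 3): MRS = 2/3.
So at (8, 3) the consumer would give up 2/3 units of h for one more unit of f.

MRS = 2/3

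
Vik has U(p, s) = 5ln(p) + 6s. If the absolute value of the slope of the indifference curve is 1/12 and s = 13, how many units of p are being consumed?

p = 10

MU_p = 5/p, MU_s = 6.
MRS = 5/p ÷ 6.
MRS depends only on p: (5/6)/p = 1/12 ⇒ p = (5/6)/(1/12) = 10.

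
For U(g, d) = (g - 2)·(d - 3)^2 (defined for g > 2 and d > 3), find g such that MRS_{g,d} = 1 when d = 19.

g = 10

MU_g = (d−3)^2, MU_d = 2·(g−2)·(d−3).
MRS = (1/2)·(d−3)/(g−2).
Substitute d = 19: MRS = 8/(g − 2). Setting this equal to 1 gives g − 2 = 8/1 = 8, so g = 10.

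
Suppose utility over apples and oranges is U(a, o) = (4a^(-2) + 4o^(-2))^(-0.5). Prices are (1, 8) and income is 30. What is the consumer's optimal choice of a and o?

a* = 6, o* = 3

For CES with ρ = -2, MRS = (o/a)^3.
Tangency: set MRS = p_a/p_o = 1/8 = 0.125.
So (o/a)^3 = 0.125; taking the cube root, o/a = 0.5, i.e. o = 0.5·a.
Substitute into the budget 1·a + 8·o = 30: 5·a = 30, so a* = 6 and o* = 0.5·6 = 3.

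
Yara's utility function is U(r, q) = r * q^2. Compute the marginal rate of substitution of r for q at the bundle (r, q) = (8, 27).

MU_r = q^2 and MU_q = 2·r·q.
MRS = MU_r/MU_q = (1/2)·q/r.
At (8, 27): MRS = 27/16.
That is, one extra unit of r is worth 27/16 units of q at the margin.

MRS = 27/16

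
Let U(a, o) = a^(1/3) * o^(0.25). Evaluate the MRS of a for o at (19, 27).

MU_a = 1/3·a^(-2/3)·o^(0.25) and MU_o = 0.25·a^(1/3)·o^(-0.75).
MRS = MU_a/MU_o = (4/3)·o/a.
At (19, 27): MRS = 36/19.
So at (19, 27) the consumer would give up 36/19 units of o for one more unit of a.

MRS = 36/19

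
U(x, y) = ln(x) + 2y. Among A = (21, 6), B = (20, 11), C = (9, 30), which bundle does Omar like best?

Evaluate utility at each bundle:
U(A) = 15.045.
U(B) = 24.996.
U(C) = 62.197.
Highest utility is C, so C ≻ B ≻ A.

Bundle C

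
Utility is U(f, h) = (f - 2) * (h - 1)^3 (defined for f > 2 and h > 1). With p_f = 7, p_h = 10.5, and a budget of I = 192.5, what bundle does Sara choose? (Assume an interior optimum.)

MU_f = (h−1)^3, MU_h = 3·(f−2)·(h−1)^2.
MRS = (1/3)·(h−1)/(f−2).
Tangency: set MRS = p_f/p_h = 7/10.5 = 2/3.
So (1/3)·(h − 1)/(f − 2) = 2/3, i.e. (h − 1) = 2·(f − 2).
Rewrite the budget in excess-of-subsistence terms: 7·(f − 2) + 10.5·(h − 1) = 192.5 − 7·2 − 10.5·1 = 168.
Substituting, 28·(f − 2) = 168, so f − 2 = 6 and f* = 8.
Then h − 1 = 2·6 = 12, so h* = 13.

f* = 8, h* = 13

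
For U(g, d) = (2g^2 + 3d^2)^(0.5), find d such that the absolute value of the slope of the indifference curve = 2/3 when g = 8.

For CES with ρ = 2, MRS = (2/3)·(d/g)^(-1).
Setting (2/3)·(d/8)^(-1) = 2/3 gives (d/8)^(-1) = 1, so d/8 = 1 and d = 8.

d = 8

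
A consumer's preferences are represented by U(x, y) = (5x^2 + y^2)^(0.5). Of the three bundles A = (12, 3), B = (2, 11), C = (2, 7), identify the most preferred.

Evaluate utility at each bundle:
U(A) = 27.000.
U(B) = 11.874.
U(C) = 8.307.
Highest utility is A, so A ≻ B ≻ C.

Bundle A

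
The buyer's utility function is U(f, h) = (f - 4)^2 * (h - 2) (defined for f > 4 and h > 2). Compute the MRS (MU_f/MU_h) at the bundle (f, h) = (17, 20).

MU_f = 2·(f−4)·(h−2), MU_h = (f−4)^2.
MRS = (2/1)·(h−2)/(f−4).
At (17, 20): MRS = 36/13.
So at (17, 20) the consumer would give up 36/13 units of h for one more unit of f.

MRS = 36/13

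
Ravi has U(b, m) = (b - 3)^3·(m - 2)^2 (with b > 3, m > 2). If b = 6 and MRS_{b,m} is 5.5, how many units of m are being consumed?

m = 13

MU_b = 3·(b−3)^2·(m−2)^2, MU_m = 2·(b−3)^3·(m−2).
MRS = (3/2)·(m−2)/(b−3).
Substitute b = 6: MRS = (m − 2)/2. Setting this equal to 5.5 gives m − 2 = 5.5·2 = 11, so m = 13.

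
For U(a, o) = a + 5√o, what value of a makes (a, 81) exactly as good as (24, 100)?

a = 29

U(24, 100) = 74.
Set U(a, 81) = 74 and solve.
With o = 81: √81 = 9, so a = 74 − 5·9 = 29.
Check: U(29, 81) = 74.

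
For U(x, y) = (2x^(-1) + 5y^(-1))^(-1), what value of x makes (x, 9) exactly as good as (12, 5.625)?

x = 4

U depends on (x, y) only through S = 2x^(-1) + 5y^(-1), so equal utility means equal S. At (12, 5.625): S = 19/18.
With y = 9: 5·9^(-1) = 5/9, so 2x^(-1) = 19/18 − 5/9 = 0.5, i.e. x^(-1) = 0.25.
Hence x = 1/0.25 = 4.
Check: U(4, 9) = 0.9474.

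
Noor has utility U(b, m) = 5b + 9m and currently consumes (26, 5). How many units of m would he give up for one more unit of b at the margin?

MU_b = 5, MU_m = 9, so MRS = 5/9 at every bundle.
At (26, 5): MRS = 5/9.
The indifference curve has slope −5/9 at this bundle.

MRS = 5/9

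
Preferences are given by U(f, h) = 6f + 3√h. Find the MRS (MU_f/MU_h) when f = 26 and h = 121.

MU_f = 6, MU_h = 3/(2√h).
MRS = 6 ÷ (3/(2√h)).
At (26, 121): MRS = 44.
The indifference curve has slope −44 at this bundle.

MRS = 44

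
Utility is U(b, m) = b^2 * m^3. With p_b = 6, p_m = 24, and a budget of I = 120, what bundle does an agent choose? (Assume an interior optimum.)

b* = 8, m* = 3

MU_b = 2·b·m^3 and MU_m = 3·b^2·m^2.
MRS = MU_b/MU_m = (2/3)·m/b.
Tangency: set MRS = p_b/p_m = 6/24 = 0.25.
So (2/3)·m/b = 0.25, i.e. m = 0.375·b.
Substitute into the budget 6·b + 24·m = 120: 15·b = 120, so b* = 8.
Then m* = 0.375·8 = 3.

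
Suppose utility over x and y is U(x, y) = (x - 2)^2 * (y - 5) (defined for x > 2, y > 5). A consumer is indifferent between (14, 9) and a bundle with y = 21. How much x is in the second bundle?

U(14, 9) = 576.
Set U(x, 21) = 576 and solve.
With y = 21: (21 − 5) = 16, so (x − 2)^2 = 576/16 = 36.
Taking the square root (with x > 2): x − 2 = 6, so x = 8.
Check: U(8, 21) = 576.

x = 8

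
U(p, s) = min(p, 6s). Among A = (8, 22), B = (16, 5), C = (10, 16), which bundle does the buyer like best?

Bundle B

Evaluate utility at each bundle:
U(A) = 8.
U(B) = 16.
U(C) = 10.
Highest utility is B, so B ≻ C ≻ A.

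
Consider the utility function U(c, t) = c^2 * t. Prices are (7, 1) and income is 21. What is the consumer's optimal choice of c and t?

c* = 2, t* = 7

MU_c = 2·c·t and MU_t = c^2.
MRS = MU_c/MU_t = (2/1)·t/c.
Tangency: set MRS = p_c/p_t = 7/1 = 7.
So (2/1)·t/c = 7, i.e. t = 3.5·c.
Substitute into the budget 7·c + 1·t = 21: 10.5·c = 21, so c* = 2.
Then t* = 3.5·2 = 7.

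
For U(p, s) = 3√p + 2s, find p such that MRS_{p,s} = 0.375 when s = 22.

MU_p = 3/(2√p), MU_s = 2.
MRS = 3/(2√p) ÷ 2.
MRS depends only on p: 0.75/√p = 0.375 ⇒ √p = 0.75/0.375 = 2 ⇒ p = 4.

p = 4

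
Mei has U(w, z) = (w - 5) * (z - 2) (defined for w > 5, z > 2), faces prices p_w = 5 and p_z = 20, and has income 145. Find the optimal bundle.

w* = 13, z* = 4

MU_w = (z−2), MU_z = (w−5).
MRS = (z−2)/(w−5).
Tangency: set MRS = p_w/p_z = 5/20 = 0.25.
So (z − 2)/(w − 5) = 0.25, i.e. (z − 2) = 0.25·(w − 5).
Rewrite the budget in excess-of-subsistence terms: 5·(w − 5) + 20·(z − 2) = 145 − 5·5 − 20·2 = 80.
Substituting, 10·(w − 5) = 80, so w − 5 = 8 and w* = 13.
Then z − 2 = 0.25·8 = 2, so z* = 4.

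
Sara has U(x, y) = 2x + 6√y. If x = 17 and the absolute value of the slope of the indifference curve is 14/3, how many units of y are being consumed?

MU_x = 2, MU_y = 6/(2√y).
MRS = 2 ÷ (6/(2√y)).
MRS depends only on y: (2/3)·√y = 14/3 ⇒ √y = (14/3)/(2/3) = 7 ⇒ y = 49.

y = 49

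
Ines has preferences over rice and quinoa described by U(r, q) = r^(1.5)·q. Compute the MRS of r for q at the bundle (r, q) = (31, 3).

MU_r = 1.5·√r·q and MU_q = r^(1.5).
MRS = MU_r/MU_q = (1.5)·q/r.
At (31, 3): MRS = 9/62.
So at (31, 3) the consumer would give up 9/62 units of q for one more unit of r.

MRS = 9/62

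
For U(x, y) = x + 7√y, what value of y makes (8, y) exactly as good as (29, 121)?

U(29, 121) = 106.
Set U(8, y) = 106 and solve.
With x = 8: 7√y = 106 − 8 = 98, so √y = 14 and y = 196.
Check: U(8, 196) = 106.

y = 196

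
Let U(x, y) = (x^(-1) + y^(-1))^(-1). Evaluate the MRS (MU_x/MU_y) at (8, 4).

MRS = 0.25

For CES with ρ = -1, MRS = (y/x)^2.
At (8, 4): MRS = 0.25.
That is, one extra unit of x is worth 0.25 units of y at the margin.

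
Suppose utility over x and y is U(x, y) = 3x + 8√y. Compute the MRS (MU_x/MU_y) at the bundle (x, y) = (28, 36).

MU_x = 3, MU_y = 8/(2√y).
MRS = 3 ÷ (8/(2√y)).
At (28, 36): MRS = 4.5.
That is, one extra unit of x is worth 4.5 units of y at the margin.

MRS = 4.5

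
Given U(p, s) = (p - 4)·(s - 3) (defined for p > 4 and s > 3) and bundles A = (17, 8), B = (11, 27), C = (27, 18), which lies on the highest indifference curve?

Evaluate utility at each bundle:
U(A) = 65.
U(B) = 168.
U(C) = 345.
Highest utility is C, so C ≻ B ≻ A.

Bundle C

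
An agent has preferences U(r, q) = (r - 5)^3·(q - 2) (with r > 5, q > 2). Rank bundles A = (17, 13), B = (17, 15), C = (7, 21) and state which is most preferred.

Bundle B

Evaluate utility at each bundle:
U(A) = 19008.
U(B) = 22464.
U(C) = 152.
Highest utility is B, so B ≻ A ≻ C.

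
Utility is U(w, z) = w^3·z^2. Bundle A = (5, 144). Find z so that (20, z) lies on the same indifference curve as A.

U(5, 144) = 2592000.
Set U(20, z) = 2592000 and solve.
With w = 20: 20^3 = 8000, so z^2 = 2592000/8000 = 324; taking the square root, z = 18.
Check: U(20, 18) = 2592000.

z = 18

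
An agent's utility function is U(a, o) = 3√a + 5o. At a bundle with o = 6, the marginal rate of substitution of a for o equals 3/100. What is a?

a = 100

MU_a = 3/(2√a), MU_o = 5.
MRS = 3/(2√a) ÷ 5.
MRS depends only on a: 0.3/√a = 3/100 ⇒ √a = 0.3/(3/100) = 10 ⇒ a = 100.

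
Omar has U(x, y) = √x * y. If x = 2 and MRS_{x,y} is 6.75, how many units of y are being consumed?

MU_x = 0.5·x^(-0.5)·y and MU_y = √x.
MRS = MU_x/MU_y = (0.5)·y/x.
Substitute x = 2: MRS = y/4. Setting y/4 = 6.75 gives y = 6.75·4 = 27.

y = 27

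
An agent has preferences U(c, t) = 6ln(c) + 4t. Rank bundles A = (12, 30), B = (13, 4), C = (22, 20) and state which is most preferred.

Evaluate utility at each bundle:
U(A) = 134.909.
U(B) = 31.390.
U(C) = 98.546.
Highest utility is A, so A ≻ C ≻ B.

Bundle A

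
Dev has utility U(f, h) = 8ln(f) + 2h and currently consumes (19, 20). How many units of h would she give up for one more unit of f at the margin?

MRS = 4/19

MU_f = 8/f, MU_h = 2.
MRS = 8/f ÷ 2.
At (19, 20): MRS = 4/19.
The indifference curve has slope −4/19 at this bundle.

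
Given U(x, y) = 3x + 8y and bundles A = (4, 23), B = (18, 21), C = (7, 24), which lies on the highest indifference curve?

Evaluate utility at each bundle:
U(A) = 196.
U(B) = 222.
U(C) = 213.
Highest utility is B, so B ≻ C ≻ A.

Bundle B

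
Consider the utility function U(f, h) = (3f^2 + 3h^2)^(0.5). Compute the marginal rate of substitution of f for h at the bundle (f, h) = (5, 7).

MRS = 5/7

For CES with ρ = 2, MRS = (h/f)^(-1).
At (5, 7): MRS = 5/7.
The indifference curve has slope −5/7 at this bundle.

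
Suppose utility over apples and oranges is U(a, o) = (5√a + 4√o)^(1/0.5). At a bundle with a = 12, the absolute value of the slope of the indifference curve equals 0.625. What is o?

o = 3

For CES with ρ = 0.5, MRS = (5/4)·√(o/a).
Setting (5/4)·√(o/12) = 0.625 gives √(o/12) = 0.5, so o/12 = 0.25 and o = 3.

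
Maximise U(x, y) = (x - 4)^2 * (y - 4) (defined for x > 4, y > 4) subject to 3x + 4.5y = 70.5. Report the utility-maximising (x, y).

MU_x = 2·(x−4)·(y−4), MU_y = (x−4)^2.
MRS = (2/1)·(y−4)/(x−4).
Tangency: set MRS = p_x/p_y = 3/4.5 = 2/3.
So (2/1)·(y − 4)/(x − 4) = 2/3, i.e. (y − 4) = (1/3)·(x − 4).
Rewrite the budget in excess-of-subsistence terms: 3·(x − 4) + 4.5·(y − 4) = 70.5 − 3·4 − 4.5·4 = 40.5.
Substituting, 4.5·(x − 4) = 40.5, so x − 4 = 9 and x* = 13.
Then y − 4 = (1/3)·9 = 3, so y* = 7.

x* = 13, y* = 7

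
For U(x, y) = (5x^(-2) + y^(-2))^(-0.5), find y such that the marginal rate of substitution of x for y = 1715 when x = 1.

For CES with ρ = -2, MRS = (5/1)·(y/x)^3.
Setting (5/1)·(y/1)^3 = 1715 gives (y/1)^3 = 343, so y/1 = 7 and y = 7.

y = 7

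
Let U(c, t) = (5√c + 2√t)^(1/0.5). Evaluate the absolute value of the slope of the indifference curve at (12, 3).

MRS = 1.25

For CES with ρ = 0.5, MRS = (5/2)·√(t/c).
At (12, 3): MRS = 1.25.
So at (12, 3) the consumer would give up 1.25 units of t for one more unit of c.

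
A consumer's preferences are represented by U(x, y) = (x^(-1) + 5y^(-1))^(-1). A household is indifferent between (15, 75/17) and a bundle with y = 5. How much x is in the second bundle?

x = 5

U depends on (x, y) only through S = x^(-1) + 5y^(-1), so equal utility means equal S. At (15, 75/17): S = 1.2.
With y = 5: 5·5^(-1) = 1, so x^(-1) = 1.2 − 1 = 0.2.
Hence x = 1/0.2 = 5.
Check: U(5, 5) = 0.8333.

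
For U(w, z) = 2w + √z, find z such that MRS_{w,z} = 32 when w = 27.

z = 64

MU_w = 2, MU_z = 1/(2√z).
MRS = 2 ÷ (1/(2√z)).
MRS depends only on z: 4·√z = 32 ⇒ √z = 32/4 = 8 ⇒ z = 64.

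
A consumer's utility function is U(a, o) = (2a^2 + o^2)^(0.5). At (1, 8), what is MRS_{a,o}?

MRS = 0.25

For CES with ρ = 2, MRS = (2/1)·(o/a)^(-1).
At (1, 8): MRS = 0.25.
The indifference curve has slope −0.25 at this bundle.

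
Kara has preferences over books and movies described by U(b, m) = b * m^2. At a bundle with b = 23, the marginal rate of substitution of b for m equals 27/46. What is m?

m = 27

MU_b = m^2 and MU_m = 2·b·m.
MRS = MU_b/MU_m = (1/2)·m/b.
Substitute b = 23: MRS = m/46. Setting m/46 = 27/46 gives m = (27/46)·46 = 27.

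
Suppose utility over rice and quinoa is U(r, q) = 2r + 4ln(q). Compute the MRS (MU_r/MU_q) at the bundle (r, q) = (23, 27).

MU_r = 2, MU_q = 4/q.
MRS = 2 ÷ (4/q).
At (23, 27): MRS = 13.5.
The indifference curve has slope −13.5 at this bundle.

MRS = 13.5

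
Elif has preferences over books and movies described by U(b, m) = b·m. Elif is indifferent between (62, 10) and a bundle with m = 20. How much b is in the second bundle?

b = 31

U(62, 10) = 620.
Set U(b, 20) = 620 and solve.
With m = 20: b = 620/20 = 31.
Check: U(31, 20) = 620.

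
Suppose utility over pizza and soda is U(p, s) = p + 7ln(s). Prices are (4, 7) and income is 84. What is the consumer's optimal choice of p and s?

MU_p = 1, MU_s = 7/s.
MRS = 1 ÷ (7/s).
Tangency: set MRS = p_p/p_s = 4/7.
MRS depends only on s: (1/7)·s = 4/7 ⇒ s* = (4/7)/(1/7) = 4.
From the budget, 4·p = 84 − 7·4 = 56, so p* = 14.

p* = 14, s* = 4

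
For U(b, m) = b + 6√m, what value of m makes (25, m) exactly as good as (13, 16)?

U(13, 16) = 37.
Set U(25, m) = 37 and solve.
With b = 25: 6√m = 37 − 25 = 12, so √m = 2 and m = 4.
Check: U(25, 4) = 37.

m = 4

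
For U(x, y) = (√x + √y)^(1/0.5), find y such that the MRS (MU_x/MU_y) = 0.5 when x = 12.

For CES with ρ = 0.5, MRS = √(y/x).
Setting √(y/12) = 0.5 gives y/12 = 0.25 and y = 3.

y = 3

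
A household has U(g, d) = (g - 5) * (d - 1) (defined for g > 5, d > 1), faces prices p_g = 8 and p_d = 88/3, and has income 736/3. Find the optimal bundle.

MU_g = (d−1), MU_d = (g−5).
MRS = (d−1)/(g−5).
Tangency: set MRS = p_g/p_d = 8/(88/3) = 3/11.
So (d − 1)/(g − 5) = 3/11, i.e. (d − 1) = (3/11)·(g − 5).
Rewrite the budget in excess-of-subsistence terms: 8·(g − 5) + (88/3)·(d − 1) = 736/3 − 8·5 − (88/3)·1 = 176.
Substituting, 16·(g − 5) = 176, so g − 5 = 11 and g* = 16.
Then d − 1 = (3/11)·11 = 3, so d* = 4.

g* = 16, d* = 4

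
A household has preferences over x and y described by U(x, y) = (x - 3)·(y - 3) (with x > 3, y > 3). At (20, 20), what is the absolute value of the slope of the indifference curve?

MU_x = (y−3), MU_y = (x−3).
MRS = (y−3)/(x−3).
At (20, 20): MRS = 1.
So at (20, 20) the consumer would give up 1 units of y for one more unit of x.

MRS = 1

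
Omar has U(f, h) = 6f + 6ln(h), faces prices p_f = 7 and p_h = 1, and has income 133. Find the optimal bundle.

MU_f = 6, MU_h = 6/h.
MRS = 6 ÷ (6/h).
Tangency: set MRS = p_f/p_h = 7/1 = 7.
MRS depends only on h: h = 7 ⇒ h* = 7.
From the budget, 7·f = 133 − 1·7 = 126, so f* = 18.

f* = 18, h* = 7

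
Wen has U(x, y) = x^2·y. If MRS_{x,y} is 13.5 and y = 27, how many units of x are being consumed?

x = 4

MU_x = 2·x·y and MU_y = x^2.
MRS = MU_x/MU_y = (2/1)·y/x.
Substitute y = 27: MRS = 54/x. Setting 54/x = 13.5 gives x = 54/13.5 = 4.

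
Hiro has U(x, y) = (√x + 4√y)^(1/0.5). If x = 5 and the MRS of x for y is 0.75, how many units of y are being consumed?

For CES with ρ = 0.5, MRS = (1/4)·√(y/x).
Setting (1/4)·√(y/5) = 0.75 gives √(y/5) = 3, so y/5 = 9 and y = 45.

y = 45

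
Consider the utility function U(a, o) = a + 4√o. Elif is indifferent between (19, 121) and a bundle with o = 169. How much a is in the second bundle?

U(19, 121) = 63.
Set U(a, 169) = 63 and solve.
With o = 169: √169 = 13, so a = 63 − 4·13 = 11.
Check: U(11, 169) = 63.

a = 11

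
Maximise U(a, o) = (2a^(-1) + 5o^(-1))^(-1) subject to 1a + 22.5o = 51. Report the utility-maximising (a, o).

a* = 6, o* = 2

For CES with ρ = -1, MRS = (2/5)·(o/a)^2.
Tangency: set MRS = p_a/p_o = 1/22.5 = 2/45.
So (o/a)^2 = 1/9; taking the square root, o/a = 1/3, i.e. o = (1/3)·a.
Substitute into the budget 1·a + 22.5·o = 51: 8.5·a = 51, so a* = 6 and o* = (1/3)·6 = 2.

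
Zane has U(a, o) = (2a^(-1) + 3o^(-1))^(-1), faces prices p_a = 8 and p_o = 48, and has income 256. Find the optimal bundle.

a* = 8, o* = 4

For CES with ρ = -1, MRS = (2/3)·(o/a)^2.
Tangency: set MRS = p_a/p_o = 8/48 = 1/6.
So (o/a)^2 = 0.25; taking the square root, o/a = 0.5, i.e. o = 0.5·a.
Substitute into the budget 8·a + 48·o = 256: 32·a = 256, so a* = 8 and o* = 0.5·8 = 4.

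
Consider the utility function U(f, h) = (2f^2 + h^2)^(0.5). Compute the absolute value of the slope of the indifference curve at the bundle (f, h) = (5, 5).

For CES with ρ = 2, MRS = (2/1)·(h/f)^(-1).
At (5, 5): MRS = 2.
So at (5, 5) the consumer would give up 2 units of h for one more unit of f.

MRS = 2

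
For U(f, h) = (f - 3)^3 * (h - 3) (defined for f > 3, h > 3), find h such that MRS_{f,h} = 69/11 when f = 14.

h = 26

MU_f = 3·(f−3)^2·(h−3), MU_h = (f−3)^3.
MRS = (3/1)·(h−3)/(f−3).
Substitute f = 14: MRS = (h − 3)/(11/3). Setting this equal to 69/11 gives h − 3 = (69/11)·(11/3) = 23, so h = 26.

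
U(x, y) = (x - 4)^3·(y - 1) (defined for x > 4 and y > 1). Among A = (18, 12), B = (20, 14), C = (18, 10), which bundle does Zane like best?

Bundle B

Evaluate utility at each bundle:
U(A) = 30184.
U(B) = 53248.
U(C) = 24696.
Highest utility is B, so B ≻ A ≻ C.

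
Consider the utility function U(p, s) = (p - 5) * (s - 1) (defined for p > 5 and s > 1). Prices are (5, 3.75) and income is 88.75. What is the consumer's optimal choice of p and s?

p* = 11, s* = 9

MU_p = (s−1), MU_s = (p−5).
MRS = (s−1)/(p−5).
Tangency: set MRS = p_p/p_s = 5/3.75 = 4/3.
So (s − 1)/(p − 5) = 4/3, i.e. (s − 1) = (4/3)·(p − 5).
Rewrite the budget in excess-of-subsistence terms: 5·(p − 5) + 3.75·(s − 1) = 88.75 − 5·5 − 3.75·1 = 60.
Substituting, 10·(p − 5) = 60, so p − 5 = 6 and p* = 11.
Then s − 1 = (4/3)·6 = 8, so s* = 9.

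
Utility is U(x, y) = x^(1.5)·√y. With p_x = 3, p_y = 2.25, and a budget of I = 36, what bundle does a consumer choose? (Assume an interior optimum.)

x* = 9, y* = 4

MU_x = 1.5·√x·√y and MU_y = 0.5·x^(1.5)·y^(-0.5).
MRS = MU_x/MU_y = (3)·y/x.
Tangency: set MRS = p_x/p_y = 3/2.25 = 4/3.
So (3)·y/x = 4/3, i.e. y = (4/9)·x.
Substitute into the budget 3·x + 2.25·y = 36: 4·x = 36, so x* = 9.
Then y* = (4/9)·9 = 4.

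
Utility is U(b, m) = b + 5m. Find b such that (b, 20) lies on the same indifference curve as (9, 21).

b = 14

U(9, 21) = 114.
Set U(b, 20) = 114 and solve.
b + 5·20 = 114 ⇒ b = 14 ⇒ b = 14.
Check: U(14, 20) = 114.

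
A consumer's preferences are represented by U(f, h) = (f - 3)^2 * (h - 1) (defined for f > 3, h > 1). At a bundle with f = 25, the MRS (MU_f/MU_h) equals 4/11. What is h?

h = 5

MU_f = 2·(f−3)·(h−1), MU_h = (f−3)^2.
MRS = (2/1)·(h−1)/(f−3).
Substitute f = 25: MRS = (h − 1)/11. Setting this equal to 4/11 gives h − 1 = (4/11)·11 = 4, so h = 5.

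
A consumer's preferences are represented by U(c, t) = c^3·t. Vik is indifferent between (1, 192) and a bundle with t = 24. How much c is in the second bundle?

U(1, 192) = 192.
Set U(c, 24) = 192 and solve.
With t = 24: c^3 = 192/24 = 8; taking the cube root, c = 2.
Check: U(2, 24) = 192.

c = 2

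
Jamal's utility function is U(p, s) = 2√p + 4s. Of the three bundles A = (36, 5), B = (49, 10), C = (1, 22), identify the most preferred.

Bundle C

Evaluate utility at each bundle:
U(A) = 32.000.
U(B) = 54.000.
U(C) = 90.000.
Highest utility is C, so C ≻ B ≻ A.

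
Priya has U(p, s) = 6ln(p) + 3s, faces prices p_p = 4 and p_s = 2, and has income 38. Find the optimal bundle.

p* = 1, s* = 17

MU_p = 6/p, MU_s = 3.
MRS = 6/p ÷ 3.
Tangency: set MRS = p_p/p_s = 4/2 = 2.
MRS depends only on p: 2/p = 2 ⇒ p* = 2/2 = 1.
From the budget, 2·s = 38 − 4·1 = 34, so s* = 17.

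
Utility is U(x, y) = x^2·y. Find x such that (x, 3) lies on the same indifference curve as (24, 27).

x = 72

U(24, 27) = 15552.
Set U(x, 3) = 15552 and solve.
With y = 3: x^2 = 15552/3 = 5184; taking the square root, x = 72.
Check: U(72, 3) = 15552.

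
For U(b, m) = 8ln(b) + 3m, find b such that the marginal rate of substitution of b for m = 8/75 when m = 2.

MU_b = 8/b, MU_m = 3.
MRS = 8/b ÷ 3.
MRS depends only on b: (8/3)/b = 8/75 ⇒ b = (8/3)/(8/75) = 25.

b = 25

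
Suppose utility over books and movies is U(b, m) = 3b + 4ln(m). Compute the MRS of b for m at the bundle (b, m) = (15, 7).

MRS = 5.25

MU_b = 3, MU_m = 4/m.
MRS = 3 ÷ (4/m).
At (15, 7): MRS = 5.25.
The indifference curve has slope −5.25 at this bundle.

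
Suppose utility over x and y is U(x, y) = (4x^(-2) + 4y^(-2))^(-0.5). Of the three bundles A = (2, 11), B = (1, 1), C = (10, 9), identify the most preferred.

Evaluate utility at each bundle:
U(A) = 0.984.
U(B) = 0.354.
U(C) = 3.345.
Highest utility is C, so C ≻ A ≻ B.

Bundle C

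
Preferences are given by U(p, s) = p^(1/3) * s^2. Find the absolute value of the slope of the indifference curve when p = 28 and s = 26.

MRS = 13/84

MU_p = 1/3·p^(-2/3)·s^2 and MU_s = 2·p^(1/3)·s.
MRS = MU_p/MU_s = (1/6)·s/p.
At (28, 26): MRS = 13/84.
The indifference curve has slope −13/84 at this bundle.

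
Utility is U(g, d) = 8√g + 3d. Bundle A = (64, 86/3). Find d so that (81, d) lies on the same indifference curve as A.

U(64, 86/3) = 150.
Set U(81, d) = 150 and solve.
With g = 81: √81 = 9, so 3d = 150 − 8·9 = 78 and d = 26.
Check: U(81, 26) = 150.

d = 26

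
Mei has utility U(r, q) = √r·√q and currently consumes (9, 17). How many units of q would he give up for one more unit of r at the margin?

MRS = 17/9

MU_r = 0.5·r^(-0.5)·√q and MU_q = 0.5·√r·q^(-0.5).
MRS = MU_r/MU_q = q/r.
At (9, 17): MRS = 17/9.
That is, one extra unit of r is worth 17/9 units of q at the margin.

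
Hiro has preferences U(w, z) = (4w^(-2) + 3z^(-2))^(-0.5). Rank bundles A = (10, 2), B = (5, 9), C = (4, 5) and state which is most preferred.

Evaluate utility at each bundle:
U(A) = 1.125.
U(B) = 2.253.
U(C) = 1.644.
Highest utility is B, so B ≻ C ≻ A.

Bundle B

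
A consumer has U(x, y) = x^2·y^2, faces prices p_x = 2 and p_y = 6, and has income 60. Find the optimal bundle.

MU_x = 2·x·y^2 and MU_y = 2·x^2·y.
MRS = MU_x/MU_y = y/x.
Tangency: set MRS = p_x/p_y = 2/6 = 1/3.
So y/x = 1/3, i.e. y = (1/3)·x.
Substitute into the budget 2·x + 6·y = 60: 4·x = 60, so x* = 15.
Then y* = (1/3)·15 = 5.

x* = 15, y* = 5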